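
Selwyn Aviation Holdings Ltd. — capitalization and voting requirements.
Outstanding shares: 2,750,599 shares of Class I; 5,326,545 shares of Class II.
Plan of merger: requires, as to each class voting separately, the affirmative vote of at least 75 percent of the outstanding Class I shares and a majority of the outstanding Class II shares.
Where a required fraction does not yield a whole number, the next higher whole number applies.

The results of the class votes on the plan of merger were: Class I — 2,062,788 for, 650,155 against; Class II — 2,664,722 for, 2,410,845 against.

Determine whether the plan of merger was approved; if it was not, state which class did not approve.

Class I: 3/4 of 2750599 = 2062949.25, rounded up to 2062950; 2,062,950 required, 2,062,788 in favor — not approved.
Class II: a majority of 5326545 is 2663273; 2,663,273 required, 2,664,722 in favor — approved.

Not approved — the Class I shares did not give the required vote.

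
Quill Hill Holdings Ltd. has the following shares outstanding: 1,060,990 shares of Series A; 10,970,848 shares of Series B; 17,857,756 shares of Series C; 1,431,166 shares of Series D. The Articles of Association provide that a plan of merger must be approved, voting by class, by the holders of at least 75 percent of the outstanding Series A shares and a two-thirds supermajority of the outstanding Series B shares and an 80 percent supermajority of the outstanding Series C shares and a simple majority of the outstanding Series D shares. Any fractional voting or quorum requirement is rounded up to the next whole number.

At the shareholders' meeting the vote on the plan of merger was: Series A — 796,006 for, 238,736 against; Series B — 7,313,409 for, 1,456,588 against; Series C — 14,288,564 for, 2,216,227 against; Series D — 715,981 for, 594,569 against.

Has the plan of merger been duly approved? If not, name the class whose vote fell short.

Not approved — the Series B shares did not give the required vote.

Series A: 3/4 of 1060990 = 795742.50, rounded up to 795743; 795,743 required, 796,006 in favor — approved.
Series B: 2/3 of 10970848 = 7313898.67, rounded up to 7313899; 7,313,899 required, 7,313,409 in favor — not approved.
Series C: 4/5 of 17857756 = 14286204.80, rounded up to 14286205; 14,286,205 required, 14,288,564 in favor — approved.
Series D: a majority of 1431166 is 715584; 715,584 required, 715,981 in favor — approved.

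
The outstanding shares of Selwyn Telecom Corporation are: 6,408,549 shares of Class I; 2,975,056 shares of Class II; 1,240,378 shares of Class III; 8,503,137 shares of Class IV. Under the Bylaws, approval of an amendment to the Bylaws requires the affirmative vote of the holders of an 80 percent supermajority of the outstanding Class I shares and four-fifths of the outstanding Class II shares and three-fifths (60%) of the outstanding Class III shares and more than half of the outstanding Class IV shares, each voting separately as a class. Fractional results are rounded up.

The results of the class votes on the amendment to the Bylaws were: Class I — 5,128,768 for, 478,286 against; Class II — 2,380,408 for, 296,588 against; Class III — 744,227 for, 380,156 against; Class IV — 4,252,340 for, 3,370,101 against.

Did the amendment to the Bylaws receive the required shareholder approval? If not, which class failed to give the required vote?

Approved — every class gave the required vote.

Class I: 4/5 of 6408549 = 5126839.20, rounded up to 5126840; 5,126,840 required, 5,128,768 in favor — approved.
Class II: 4/5 of 2975056 = 2380044.80, rounded up to 2380045; 2,380,045 required, 2,380,408 in favor — approved.
Class III: 3/5 of 1240378 = 744226.80, rounded up to 744227; 744,227 required, 744,227 in favor — approved.
Class IV: a majority of 8503137 is 4251569; 4,251,569 required, 4,252,340 in favor — approved.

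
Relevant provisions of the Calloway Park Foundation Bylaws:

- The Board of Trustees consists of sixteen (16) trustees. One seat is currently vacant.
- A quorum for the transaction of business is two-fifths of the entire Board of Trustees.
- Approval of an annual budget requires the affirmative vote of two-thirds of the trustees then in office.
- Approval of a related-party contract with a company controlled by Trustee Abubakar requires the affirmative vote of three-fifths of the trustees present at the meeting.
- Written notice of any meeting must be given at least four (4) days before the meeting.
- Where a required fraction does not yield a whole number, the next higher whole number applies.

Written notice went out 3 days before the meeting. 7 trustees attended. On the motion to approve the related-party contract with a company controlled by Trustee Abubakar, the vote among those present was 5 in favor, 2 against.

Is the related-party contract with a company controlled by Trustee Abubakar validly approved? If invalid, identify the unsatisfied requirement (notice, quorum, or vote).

Notice: 3 days given; 4 required (3 < 4). Not satisfied.
Quorum: 7 present; quorum is 7. Satisfied.
Vote: the related-party contract with a company controlled by Trustee Abubakar requires three-fifths of the trustees present (7). 3/5 of 7 = 4.20, rounded up to 5, so 5 affirmative votes are needed; 5 voted in favor. Satisfied.

Invalid — notice requirement not satisfied.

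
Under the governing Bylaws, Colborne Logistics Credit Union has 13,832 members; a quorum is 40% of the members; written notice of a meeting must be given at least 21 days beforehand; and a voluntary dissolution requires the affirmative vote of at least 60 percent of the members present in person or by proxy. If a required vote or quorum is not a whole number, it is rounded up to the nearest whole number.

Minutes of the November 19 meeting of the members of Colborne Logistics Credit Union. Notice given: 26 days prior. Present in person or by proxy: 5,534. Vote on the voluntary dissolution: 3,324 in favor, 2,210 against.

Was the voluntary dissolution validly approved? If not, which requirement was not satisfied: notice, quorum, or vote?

Notice: 26 days given; 21 required. Satisfied.
Quorum: 40% of 13,832 = 5,532.80, rounded up to 5,533; 5,534 present. Satisfied.
Vote: requires three-fifths of those present (5,534); 3/5 of 5534 = 3320.40, rounded up to 3321, so 3,321 needed; 3,324 in favor. Satisfied.

Valid — all requirements satisfied.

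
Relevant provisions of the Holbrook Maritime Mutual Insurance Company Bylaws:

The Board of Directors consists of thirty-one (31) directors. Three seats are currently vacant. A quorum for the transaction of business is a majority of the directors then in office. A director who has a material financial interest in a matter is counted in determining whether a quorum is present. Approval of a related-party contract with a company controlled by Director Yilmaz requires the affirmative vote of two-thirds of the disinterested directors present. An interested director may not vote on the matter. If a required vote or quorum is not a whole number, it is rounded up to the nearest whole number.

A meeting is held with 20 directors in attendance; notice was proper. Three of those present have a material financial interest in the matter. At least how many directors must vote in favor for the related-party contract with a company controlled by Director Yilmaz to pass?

The related-party contract with a company controlled by Director Yilmaz requires two-thirds of the disinterested directors present (20 − 3 = 17).
2/3 of 17 = 11.33, rounded up to 12.

12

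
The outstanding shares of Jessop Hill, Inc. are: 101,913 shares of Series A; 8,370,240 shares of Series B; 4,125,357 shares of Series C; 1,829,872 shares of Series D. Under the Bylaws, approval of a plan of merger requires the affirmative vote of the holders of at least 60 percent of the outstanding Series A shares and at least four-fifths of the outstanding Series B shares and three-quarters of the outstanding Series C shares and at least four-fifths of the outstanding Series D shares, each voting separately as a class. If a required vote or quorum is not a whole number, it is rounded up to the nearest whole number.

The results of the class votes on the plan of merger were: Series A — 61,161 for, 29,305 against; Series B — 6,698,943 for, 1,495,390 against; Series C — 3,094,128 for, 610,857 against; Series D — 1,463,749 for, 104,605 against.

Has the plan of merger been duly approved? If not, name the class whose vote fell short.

Not approved — the Series D shares did not give the required vote.

Series A: 3/5 of 101913 = 61147.80, rounded up to 61148; 61,148 required, 61,161 in favor — approved.
Series B: 4/5 of 8370240 = 6696192; 6,696,192 required, 6,698,943 in favor — approved.
Series C: 3/4 of 4125357 = 3094017.75, rounded up to 3094018; 3,094,018 required, 3,094,128 in favor — approved.
Series D: 4/5 of 1829872 = 1463897.60, rounded up to 1463898; 1,463,898 required, 1,463,749 in favor — not approved.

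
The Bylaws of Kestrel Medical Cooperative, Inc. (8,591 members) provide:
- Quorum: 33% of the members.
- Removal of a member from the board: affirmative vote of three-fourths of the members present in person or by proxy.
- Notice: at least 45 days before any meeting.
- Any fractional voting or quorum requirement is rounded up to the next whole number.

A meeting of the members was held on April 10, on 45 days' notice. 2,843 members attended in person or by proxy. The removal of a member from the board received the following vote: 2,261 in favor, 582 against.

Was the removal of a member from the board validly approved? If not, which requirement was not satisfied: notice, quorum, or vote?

Notice: 45 days given; 45 required. Satisfied.
Quorum: 33% of 8,591 = 2,835.03, rounded up to 2,836; 2,843 present. Satisfied.
Vote: requires three-fourths of those present (2,843); 3/4 of 2843 = 2132.25, rounded up to 2133, so 2,133 needed; 2,261 in favor. Satisfied.

Valid — all requirements satisfied.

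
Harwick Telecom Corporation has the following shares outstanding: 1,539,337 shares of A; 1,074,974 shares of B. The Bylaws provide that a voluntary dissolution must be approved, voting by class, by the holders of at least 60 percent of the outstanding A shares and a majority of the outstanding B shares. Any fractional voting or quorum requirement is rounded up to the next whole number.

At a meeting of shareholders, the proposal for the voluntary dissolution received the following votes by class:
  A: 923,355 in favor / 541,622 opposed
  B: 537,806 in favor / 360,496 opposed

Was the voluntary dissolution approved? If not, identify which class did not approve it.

Not approved — the A shares did not give the required vote.

A: 3/5 of 1539337 = 923602.20, rounded up to 923603; 923,603 required, 923,355 in favor — not approved.
B: a majority of 1074974 is 537488; 537,488 required, 537,806 in favor — approved.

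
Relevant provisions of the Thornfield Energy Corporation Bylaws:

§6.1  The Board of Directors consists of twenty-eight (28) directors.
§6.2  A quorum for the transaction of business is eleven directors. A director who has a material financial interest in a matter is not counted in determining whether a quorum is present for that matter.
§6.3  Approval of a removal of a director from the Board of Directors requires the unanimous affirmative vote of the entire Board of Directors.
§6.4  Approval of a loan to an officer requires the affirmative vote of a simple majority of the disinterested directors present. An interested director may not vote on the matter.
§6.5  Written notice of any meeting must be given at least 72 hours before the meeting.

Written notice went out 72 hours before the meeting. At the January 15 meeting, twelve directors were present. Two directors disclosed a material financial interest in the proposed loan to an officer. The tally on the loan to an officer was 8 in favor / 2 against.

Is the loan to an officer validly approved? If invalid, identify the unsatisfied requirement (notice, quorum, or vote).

Invalid — quorum requirement not satisfied.

Notice: 72 hours given; 72 required (72 ≥ 72). Satisfied.
Quorum: 12 present, but the 2 interested directors do not count, leaving 10. Quorum is 11. Not satisfied.
Vote: the loan to an officer requires a majority of the disinterested directors present (12 − 2 = 10). A majority of 10 is 6, so 6 affirmative votes are needed; 8 voted in favor. Satisfied. (Moot — without a quorum no business can be validly transacted.)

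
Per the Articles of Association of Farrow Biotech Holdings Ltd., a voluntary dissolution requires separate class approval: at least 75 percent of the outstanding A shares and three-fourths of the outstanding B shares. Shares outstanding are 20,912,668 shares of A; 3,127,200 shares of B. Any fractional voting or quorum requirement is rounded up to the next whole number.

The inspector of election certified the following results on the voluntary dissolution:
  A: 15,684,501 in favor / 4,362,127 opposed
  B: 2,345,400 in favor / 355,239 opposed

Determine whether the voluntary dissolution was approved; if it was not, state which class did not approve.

A: 3/4 of 20912668 = 15684501; 15,684,501 required, 15,684,501 in favor — approved.
B: 3/4 of 3127200 = 2345400; 2,345,400 required, 2,345,400 in favor — approved.

Approved — every class gave the required vote.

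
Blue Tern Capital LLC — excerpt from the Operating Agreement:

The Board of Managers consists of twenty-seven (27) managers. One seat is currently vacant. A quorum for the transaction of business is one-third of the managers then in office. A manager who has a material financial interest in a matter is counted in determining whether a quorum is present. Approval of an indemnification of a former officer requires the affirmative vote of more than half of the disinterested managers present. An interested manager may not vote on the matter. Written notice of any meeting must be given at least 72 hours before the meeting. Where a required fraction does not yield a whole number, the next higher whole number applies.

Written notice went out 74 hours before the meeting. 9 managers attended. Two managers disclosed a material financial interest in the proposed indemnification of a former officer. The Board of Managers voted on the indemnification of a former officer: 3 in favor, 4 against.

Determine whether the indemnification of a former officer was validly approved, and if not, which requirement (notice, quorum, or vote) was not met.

Notice: 74 hours given; 72 required (74 ≥ 72). Satisfied.
Quorum: 9 present (interested managers count toward quorum); quorum is 9. Satisfied.
Vote: the indemnification of a former officer requires a majority of the disinterested managers present (9 − 2 = 7). A majority of 7 is 4, so 4 affirmative votes are needed; 3 voted in favor. Not satisfied.

Invalid — vote requirement not satisfied.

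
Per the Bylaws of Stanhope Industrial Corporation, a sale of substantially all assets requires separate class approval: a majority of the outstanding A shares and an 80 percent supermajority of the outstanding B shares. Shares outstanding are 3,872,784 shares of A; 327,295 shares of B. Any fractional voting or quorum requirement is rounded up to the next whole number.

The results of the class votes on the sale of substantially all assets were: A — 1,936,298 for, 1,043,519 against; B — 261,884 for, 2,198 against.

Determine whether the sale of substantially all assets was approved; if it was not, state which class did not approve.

A: a majority of 3872784 is 1936393; 1,936,393 required, 1,936,298 in favor — not approved.
B: 4/5 of 327295 = 261836; 261,836 required, 261,884 in favor — approved.

Not approved — the A shares did not give the required vote.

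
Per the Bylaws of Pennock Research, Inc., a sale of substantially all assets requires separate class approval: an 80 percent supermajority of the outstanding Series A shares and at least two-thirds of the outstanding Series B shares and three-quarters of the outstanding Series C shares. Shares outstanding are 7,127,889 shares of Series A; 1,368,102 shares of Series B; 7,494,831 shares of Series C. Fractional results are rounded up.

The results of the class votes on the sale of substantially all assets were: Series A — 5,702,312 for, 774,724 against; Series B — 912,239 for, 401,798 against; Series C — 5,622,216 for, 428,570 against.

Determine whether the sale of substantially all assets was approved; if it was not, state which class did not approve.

Series A: 4/5 of 7127889 = 5702311.20, rounded up to 5702312; 5,702,312 required, 5,702,312 in favor — approved.
Series B: 2/3 of 1368102 = 912068; 912,068 required, 912,239 in favor — approved.
Series C: 3/4 of 7494831 = 5621123.25, rounded up to 5621124; 5,621,124 required, 5,622,216 in favor — approved.

Approved — every class gave the required vote.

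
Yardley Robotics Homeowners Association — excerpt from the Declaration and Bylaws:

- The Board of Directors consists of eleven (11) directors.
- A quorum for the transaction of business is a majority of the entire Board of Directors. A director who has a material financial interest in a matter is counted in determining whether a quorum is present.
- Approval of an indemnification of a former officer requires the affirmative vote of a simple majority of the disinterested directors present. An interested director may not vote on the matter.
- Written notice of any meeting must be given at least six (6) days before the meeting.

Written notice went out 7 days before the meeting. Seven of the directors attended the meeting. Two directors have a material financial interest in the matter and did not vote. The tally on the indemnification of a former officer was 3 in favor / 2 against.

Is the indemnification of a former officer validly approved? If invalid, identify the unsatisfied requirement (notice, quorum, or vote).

Notice: 7 days given; 6 required (7 ≥ 6). Satisfied.
Quorum: 7 present (interested directors count toward quorum); quorum is 6. Satisfied.
Vote: the indemnification of a former officer requires a majority of the disinterested directors present (7 − 2 = 5). A majority of 5 is 3, so 3 affirmative votes are needed; 3 voted in favor. Satisfied.

Valid — all requirements satisfied.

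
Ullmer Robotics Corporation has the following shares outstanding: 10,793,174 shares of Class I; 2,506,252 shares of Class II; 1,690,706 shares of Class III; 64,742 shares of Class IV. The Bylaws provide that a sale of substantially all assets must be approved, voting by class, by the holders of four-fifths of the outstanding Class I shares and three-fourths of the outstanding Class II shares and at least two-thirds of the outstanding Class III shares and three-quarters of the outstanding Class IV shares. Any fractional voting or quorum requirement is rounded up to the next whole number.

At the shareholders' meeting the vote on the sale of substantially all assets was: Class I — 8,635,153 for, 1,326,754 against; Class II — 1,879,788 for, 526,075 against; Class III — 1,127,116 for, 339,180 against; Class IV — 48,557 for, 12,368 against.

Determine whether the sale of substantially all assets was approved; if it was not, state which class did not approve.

Class I: 4/5 of 10793174 = 8634539.20, rounded up to 8634540; 8,634,540 required, 8,635,153 in favor — approved.
Class II: 3/4 of 2506252 = 1879689; 1,879,689 required, 1,879,788 in favor — approved.
Class III: 2/3 of 1690706 = 1127137.33, rounded up to 1127138; 1,127,138 required, 1,127,116 in favor — not approved.
Class IV: 3/4 of 64742 = 48556.50, rounded up to 48557; 48,557 required, 48,557 in favor — approved.

Not approved — the Class III shares did not give the required vote.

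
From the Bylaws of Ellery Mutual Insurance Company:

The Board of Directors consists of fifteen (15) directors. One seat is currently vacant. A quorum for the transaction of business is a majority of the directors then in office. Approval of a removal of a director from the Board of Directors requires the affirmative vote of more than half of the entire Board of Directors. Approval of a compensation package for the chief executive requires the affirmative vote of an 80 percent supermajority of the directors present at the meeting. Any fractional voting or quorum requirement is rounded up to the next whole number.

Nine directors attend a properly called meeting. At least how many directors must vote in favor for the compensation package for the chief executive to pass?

The compensation package for the chief executive requires four-fifths of the directors present (9).
4/5 of 9 = 7.20, rounded up to 8.

8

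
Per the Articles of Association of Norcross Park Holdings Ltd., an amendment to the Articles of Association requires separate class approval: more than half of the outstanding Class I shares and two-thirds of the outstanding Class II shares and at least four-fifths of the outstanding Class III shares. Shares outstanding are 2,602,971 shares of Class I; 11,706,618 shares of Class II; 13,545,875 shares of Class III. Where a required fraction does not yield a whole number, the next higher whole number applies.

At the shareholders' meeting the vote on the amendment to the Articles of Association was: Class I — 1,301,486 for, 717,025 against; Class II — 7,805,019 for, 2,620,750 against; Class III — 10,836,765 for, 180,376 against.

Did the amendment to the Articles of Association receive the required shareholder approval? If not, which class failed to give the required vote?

Approved — every class gave the required vote.

Class I: a majority of 2602971 is 1301486; 1,301,486 required, 1,301,486 in favor — approved.
Class II: 2/3 of 11706618 = 7804412; 7,804,412 required, 7,805,019 in favor — approved.
Class III: 4/5 of 13545875 = 10836700; 10,836,700 required, 10,836,765 in favor — approved.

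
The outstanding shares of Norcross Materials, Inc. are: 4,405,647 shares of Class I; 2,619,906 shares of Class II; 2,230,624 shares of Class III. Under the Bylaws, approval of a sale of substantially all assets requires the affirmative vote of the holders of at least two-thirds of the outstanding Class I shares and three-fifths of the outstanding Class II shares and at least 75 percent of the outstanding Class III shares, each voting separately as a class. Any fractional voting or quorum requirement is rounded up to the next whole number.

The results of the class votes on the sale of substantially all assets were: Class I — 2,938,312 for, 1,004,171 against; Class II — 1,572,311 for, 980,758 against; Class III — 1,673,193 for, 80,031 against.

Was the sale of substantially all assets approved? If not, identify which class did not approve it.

Class I: 2/3 of 4405647 = 2937098; 2,937,098 required, 2,938,312 in favor — approved.
Class II: 3/5 of 2619906 = 1571943.60, rounded up to 1571944; 1,571,944 required, 1,572,311 in favor — approved.
Class III: 3/4 of 2230624 = 1672968; 1,672,968 required, 1,673,193 in favor — approved.

Approved — every class gave the required vote.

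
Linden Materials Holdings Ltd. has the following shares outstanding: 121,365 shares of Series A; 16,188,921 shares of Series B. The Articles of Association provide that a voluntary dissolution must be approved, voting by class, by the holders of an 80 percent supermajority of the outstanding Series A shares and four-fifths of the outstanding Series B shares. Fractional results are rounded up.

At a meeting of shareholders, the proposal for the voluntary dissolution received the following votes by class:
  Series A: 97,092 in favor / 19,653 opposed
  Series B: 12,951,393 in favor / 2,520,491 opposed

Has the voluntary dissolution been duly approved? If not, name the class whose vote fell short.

Series A: 4/5 of 121365 = 97092; 97,092 required, 97,092 in favor — approved.
Series B: 4/5 of 16188921 = 12951136.80, rounded up to 12951137; 12,951,137 required, 12,951,393 in favor — approved.

Approved — every class gave the required vote.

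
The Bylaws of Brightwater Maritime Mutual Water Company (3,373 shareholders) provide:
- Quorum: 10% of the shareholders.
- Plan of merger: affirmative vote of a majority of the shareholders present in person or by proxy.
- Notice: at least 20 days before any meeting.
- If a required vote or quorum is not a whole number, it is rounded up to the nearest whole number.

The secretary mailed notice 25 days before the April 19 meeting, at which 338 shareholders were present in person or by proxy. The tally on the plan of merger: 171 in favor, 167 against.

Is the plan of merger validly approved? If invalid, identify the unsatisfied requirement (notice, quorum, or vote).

Notice: 25 days given; 20 required. Satisfied.
Quorum: 10% of 3,373 = 337.30, rounded up to 338; 338 present. Satisfied.
Vote: requires a majority of those present (338); a majority of 338 is 170, so 170 needed; 171 in favor. Satisfied.

Valid — all requirements satisfied.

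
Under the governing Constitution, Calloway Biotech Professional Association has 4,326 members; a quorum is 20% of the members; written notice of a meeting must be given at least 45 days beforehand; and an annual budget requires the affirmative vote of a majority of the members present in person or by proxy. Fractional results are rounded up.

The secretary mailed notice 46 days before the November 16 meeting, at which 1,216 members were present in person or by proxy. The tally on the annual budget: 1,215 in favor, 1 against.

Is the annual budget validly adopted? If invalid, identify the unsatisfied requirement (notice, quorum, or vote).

Notice: 46 days given; 45 required. Satisfied.
Quorum: 20% of 4,326 = 865.20, rounded up to 866; 1,216 present. Satisfied.
Vote: requires a majority of those present (1,216); a majority of 1216 is 609, so 609 needed; 1,215 in favor. Satisfied.

Valid — all requirements satisfied.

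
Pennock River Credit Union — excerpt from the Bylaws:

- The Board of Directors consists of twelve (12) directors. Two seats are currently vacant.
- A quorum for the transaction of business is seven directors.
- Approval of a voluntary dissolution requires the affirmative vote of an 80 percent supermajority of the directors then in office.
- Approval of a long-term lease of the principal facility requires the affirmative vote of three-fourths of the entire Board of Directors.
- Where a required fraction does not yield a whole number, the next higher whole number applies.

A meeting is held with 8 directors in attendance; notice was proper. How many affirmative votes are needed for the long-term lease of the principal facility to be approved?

The long-term lease of the principal facility requires three-fourths of the entire Board of Directors (12).
3/4 of 12 = 9.
(Only 8 can vote, so the long-term lease of the principal facility cannot pass at this meeting, but the required vote is still 9.)

9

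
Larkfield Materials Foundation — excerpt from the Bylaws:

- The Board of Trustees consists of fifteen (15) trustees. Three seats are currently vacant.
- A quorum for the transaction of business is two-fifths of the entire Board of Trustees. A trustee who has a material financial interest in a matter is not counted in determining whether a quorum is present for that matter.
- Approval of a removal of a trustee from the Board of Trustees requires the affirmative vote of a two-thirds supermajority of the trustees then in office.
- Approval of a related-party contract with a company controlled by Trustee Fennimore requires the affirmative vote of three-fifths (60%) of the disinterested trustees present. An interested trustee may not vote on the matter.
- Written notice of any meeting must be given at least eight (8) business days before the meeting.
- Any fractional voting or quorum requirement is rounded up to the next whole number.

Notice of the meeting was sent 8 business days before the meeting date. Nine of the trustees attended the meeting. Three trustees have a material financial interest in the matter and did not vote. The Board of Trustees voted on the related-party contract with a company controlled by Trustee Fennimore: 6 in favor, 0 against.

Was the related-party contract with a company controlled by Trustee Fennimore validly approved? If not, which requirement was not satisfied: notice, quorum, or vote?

Notice: 8 business days given; 8 required (8 ≥ 8). Satisfied.
Quorum: 9 present, but the 3 interested trustees do not count, leaving 6. Quorum is 6. Satisfied.
Vote: the related-party contract with a company controlled by Trustee Fennimore requires three-fifths of the disinterested trustees present (9 − 3 = 6). 3/5 of 6 = 3.60, rounded up to 4, so 4 affirmative votes are needed; 6 voted in favor. Satisfied.

Valid — all requirements satisfied.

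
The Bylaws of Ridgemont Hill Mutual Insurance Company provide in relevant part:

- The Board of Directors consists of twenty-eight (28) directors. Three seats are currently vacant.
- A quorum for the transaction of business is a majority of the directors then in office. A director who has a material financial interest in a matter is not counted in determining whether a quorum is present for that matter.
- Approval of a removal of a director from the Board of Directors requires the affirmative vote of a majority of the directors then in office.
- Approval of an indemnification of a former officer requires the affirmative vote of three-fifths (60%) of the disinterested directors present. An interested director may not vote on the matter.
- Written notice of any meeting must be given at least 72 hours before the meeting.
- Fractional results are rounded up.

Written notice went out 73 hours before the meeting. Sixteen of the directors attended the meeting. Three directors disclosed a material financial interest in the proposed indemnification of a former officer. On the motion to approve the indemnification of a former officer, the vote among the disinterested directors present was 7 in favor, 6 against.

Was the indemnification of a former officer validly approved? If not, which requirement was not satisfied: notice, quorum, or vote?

Notice: 73 hours given; 72 required (73 ≥ 72). Satisfied.
Quorum: 16 present, but the 3 interested directors do not count, leaving 13. Quorum is 13. Satisfied.
Vote: the indemnification of a former officer requires three-fifths of the disinterested directors present (16 − 3 = 13). 3/5 of 13 = 7.80, rounded up to 8, so 8 affirmative votes are needed; 7 voted in favor. Not satisfied.

Invalid — vote requirement not satisfied.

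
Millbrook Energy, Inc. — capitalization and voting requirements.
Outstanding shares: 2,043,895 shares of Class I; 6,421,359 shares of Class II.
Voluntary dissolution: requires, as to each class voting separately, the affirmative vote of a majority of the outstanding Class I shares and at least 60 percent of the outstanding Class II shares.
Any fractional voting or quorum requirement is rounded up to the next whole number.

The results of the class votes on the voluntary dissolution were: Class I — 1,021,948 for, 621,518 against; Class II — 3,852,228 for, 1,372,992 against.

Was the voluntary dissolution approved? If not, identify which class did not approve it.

Class I: a majority of 2043895 is 1021948; 1,021,948 required, 1,021,948 in favor — approved.
Class II: 3/5 of 6421359 = 3852815.40, rounded up to 3852816; 3,852,816 required, 3,852,228 in favor — not approved.

Not approved — the Class II shares did not give the required vote.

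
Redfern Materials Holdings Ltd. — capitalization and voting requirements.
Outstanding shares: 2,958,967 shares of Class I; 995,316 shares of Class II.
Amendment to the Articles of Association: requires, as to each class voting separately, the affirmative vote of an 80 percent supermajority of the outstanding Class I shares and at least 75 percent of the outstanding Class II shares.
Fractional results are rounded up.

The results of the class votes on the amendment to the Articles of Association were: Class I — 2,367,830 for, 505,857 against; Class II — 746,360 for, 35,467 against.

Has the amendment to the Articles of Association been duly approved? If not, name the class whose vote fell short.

Not approved — the Class II shares did not give the required vote.

Class I: 4/5 of 2958967 = 2367173.60, rounded up to 2367174; 2,367,174 required, 2,367,830 in favor — approved.
Class II: 3/4 of 995316 = 746487; 746,487 required, 746,360 in favor — not approved.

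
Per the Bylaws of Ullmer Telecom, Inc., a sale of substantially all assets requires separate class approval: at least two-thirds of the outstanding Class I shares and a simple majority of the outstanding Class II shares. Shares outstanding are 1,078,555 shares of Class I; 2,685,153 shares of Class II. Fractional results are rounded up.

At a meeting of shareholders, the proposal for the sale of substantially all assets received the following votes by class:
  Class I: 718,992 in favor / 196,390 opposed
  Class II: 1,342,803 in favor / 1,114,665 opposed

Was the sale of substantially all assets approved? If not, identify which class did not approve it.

Not approved — the Class I shares did not give the required vote.

Class I: 2/3 of 1078555 = 719036.67, rounded up to 719037; 719,037 required, 718,992 in favor — not approved.
Class II: a majority of 2685153 is 1342577; 1,342,577 required, 1,342,803 in favor — approved.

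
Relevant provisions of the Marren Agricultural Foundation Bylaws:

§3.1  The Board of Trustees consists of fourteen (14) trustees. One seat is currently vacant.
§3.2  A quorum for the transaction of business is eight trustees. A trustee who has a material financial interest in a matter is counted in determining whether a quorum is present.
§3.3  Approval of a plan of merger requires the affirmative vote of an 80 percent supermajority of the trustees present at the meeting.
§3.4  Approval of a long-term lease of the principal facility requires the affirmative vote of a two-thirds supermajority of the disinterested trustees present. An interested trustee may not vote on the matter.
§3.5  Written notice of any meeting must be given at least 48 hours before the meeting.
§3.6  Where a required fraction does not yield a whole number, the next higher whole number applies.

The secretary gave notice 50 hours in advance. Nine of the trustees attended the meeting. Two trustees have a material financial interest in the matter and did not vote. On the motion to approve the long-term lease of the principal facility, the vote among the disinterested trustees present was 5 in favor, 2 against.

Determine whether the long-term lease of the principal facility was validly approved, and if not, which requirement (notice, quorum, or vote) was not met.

Valid — all requirements satisfied.

Notice: 50 hours given; 48 required (50 ≥ 48). Satisfied.
Quorum: 9 present (interested trustees count toward quorum); quorum is 8. Satisfied.
Vote: the long-term lease of the principal facility requires two-thirds of the disinterested trustees present (9 − 2 = 7). 2/3 of 7 = 4.67, rounded up to 5, so 5 affirmative votes are needed; 5 voted in favor. Satisfied.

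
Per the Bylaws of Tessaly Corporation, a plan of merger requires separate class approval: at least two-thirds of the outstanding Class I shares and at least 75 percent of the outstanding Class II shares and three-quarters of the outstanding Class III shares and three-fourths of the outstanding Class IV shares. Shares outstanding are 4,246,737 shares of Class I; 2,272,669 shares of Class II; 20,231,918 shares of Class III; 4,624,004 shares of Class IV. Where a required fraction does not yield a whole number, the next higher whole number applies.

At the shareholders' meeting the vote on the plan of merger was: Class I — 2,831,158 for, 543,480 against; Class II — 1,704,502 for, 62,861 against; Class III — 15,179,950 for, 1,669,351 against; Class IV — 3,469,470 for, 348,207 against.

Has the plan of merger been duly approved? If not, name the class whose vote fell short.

Approved — every class gave the required vote.

Class I: 2/3 of 4246737 = 2831158; 2,831,158 required, 2,831,158 in favor — approved.
Class II: 3/4 of 2272669 = 1704501.75, rounded up to 1704502; 1,704,502 required, 1,704,502 in favor — approved.
Class III: 3/4 of 20231918 = 15173938.50, rounded up to 15173939; 15,173,939 required, 15,179,950 in favor — approved.
Class IV: 3/4 of 4624004 = 3468003; 3,468,003 required, 3,469,470 in favor — approved.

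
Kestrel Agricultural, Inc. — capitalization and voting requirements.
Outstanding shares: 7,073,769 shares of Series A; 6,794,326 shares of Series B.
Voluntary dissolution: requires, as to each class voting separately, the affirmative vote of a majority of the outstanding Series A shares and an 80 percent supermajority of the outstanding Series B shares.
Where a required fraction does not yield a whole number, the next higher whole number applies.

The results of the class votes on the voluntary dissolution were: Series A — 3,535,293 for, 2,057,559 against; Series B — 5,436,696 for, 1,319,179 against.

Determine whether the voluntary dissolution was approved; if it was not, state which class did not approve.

Series A: a majority of 7073769 is 3536885; 3,536,885 required, 3,535,293 in favor — not approved.
Series B: 4/5 of 6794326 = 5435460.80, rounded up to 5435461; 5,435,461 required, 5,436,696 in favor — approved.

Not approved — the Series A shares did not give the required vote.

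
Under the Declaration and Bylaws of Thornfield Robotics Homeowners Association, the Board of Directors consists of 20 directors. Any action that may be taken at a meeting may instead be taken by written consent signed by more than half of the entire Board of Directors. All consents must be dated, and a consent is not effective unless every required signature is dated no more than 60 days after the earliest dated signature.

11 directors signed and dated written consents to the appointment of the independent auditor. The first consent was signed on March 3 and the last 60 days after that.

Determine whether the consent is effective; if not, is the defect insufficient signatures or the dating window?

Effective — both the signature and dating-window requirements are satisfied.

Signatures required: more than half of 20 — a majority of 20 is 11, so 11 needed; 11 signed. Sufficient.
Dating window: the latest signature is 60 days after the earliest; the limit is 60 days. Within the window.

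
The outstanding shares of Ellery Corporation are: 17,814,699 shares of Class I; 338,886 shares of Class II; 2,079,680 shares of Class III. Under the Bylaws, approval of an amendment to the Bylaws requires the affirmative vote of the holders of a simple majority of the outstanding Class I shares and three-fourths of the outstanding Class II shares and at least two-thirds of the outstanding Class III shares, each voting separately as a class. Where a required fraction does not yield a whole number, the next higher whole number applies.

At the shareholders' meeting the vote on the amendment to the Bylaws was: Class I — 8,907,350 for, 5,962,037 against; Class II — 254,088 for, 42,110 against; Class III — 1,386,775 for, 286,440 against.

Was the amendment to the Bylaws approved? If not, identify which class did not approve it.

Not approved — the Class II shares did not give the required vote.

Class I: a majority of 17814699 is 8907350; 8,907,350 required, 8,907,350 in favor — approved.
Class II: 3/4 of 338886 = 254164.50, rounded up to 254165; 254,165 required, 254,088 in favor — not approved.
Class III: 2/3 of 2079680 = 1386453.33, rounded up to 1386454; 1,386,454 required, 1,386,775 in favor — approved.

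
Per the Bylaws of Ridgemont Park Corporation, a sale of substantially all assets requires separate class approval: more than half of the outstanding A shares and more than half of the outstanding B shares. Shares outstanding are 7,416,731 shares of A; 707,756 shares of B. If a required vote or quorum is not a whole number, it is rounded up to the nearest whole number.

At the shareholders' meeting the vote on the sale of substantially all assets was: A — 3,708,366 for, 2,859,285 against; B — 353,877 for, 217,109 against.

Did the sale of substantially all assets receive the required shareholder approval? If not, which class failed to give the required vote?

Not approved — the B shares did not give the required vote.

A: a majority of 7416731 is 3708366; 3,708,366 required, 3,708,366 in favor — approved.
B: a majority of 707756 is 353879; 353,879 required, 353,877 in favor — not approved.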